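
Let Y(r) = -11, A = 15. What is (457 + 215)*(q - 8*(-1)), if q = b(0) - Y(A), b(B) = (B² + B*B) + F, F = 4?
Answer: 15456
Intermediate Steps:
b(B) = 4 + 2*B² (b(B) = (B² + B*B) + 4 = (B² + B²) + 4 = 2*B² + 4 = 4 + 2*B²)
q = 15 (q = (4 + 2*0²) - 1*(-11) = (4 + 2*0) + 11 = (4 + 0) + 11 = 4 + 11 = 15)
(457 + 215)*(q - 8*(-1)) = (457 + 215)*(15 - 8*(-1)) = 672*(15 + 8) = 672*23 = 15456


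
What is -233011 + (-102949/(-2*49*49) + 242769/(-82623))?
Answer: -628850950011/2699018 ≈ -2.3299e+5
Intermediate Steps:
-233011 + (-102949/(-2*49*49) + 242769/(-82623)) = -233011 + (-102949/((-98*49)) + 242769*(-1/82623)) = -233011 + (-102949/(-4802) - 80923/27541) = -233011 + (-102949*(-1/4802) - 80923/27541) = -233011 + (2101/98 - 80923/27541) = -233011 + 49933187/2699018 = -628850950011/2699018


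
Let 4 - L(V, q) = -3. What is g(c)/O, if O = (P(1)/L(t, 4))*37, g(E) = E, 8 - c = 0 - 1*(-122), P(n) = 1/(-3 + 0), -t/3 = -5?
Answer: 2394/37 ≈ 64.703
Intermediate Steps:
t = 15 (t = -3*(-5) = 15)
L(V, q) = 7 (L(V, q) = 4 - 1*(-3) = 4 + 3 = 7)
P(n) = -1/3 (P(n) = 1/(-3) = -1/3)
c = -114 (c = 8 - (0 - 1*(-122)) = 8 - (0 + 122) = 8 - 1*122 = 8 - 122 = -114)
O = -37/21 (O = -1/3/7*37 = -1/3*1/7*37 = -1/21*37 = -37/21 ≈ -1.7619)
g(c)/O = -114/(-37/21) = -114*(-21/37) = 2394/37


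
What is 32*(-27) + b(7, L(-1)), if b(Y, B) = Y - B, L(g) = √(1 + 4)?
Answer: -857 - √5 ≈ -859.24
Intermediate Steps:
L(g) = √5
32*(-27) + b(7, L(-1)) = 32*(-27) + (7 - √5) = -864 + (7 - √5) = -857 - √5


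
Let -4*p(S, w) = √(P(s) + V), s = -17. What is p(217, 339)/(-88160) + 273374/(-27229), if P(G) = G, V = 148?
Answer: -273374/27229 + √131/352640 ≈ -10.040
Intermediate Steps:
p(S, w) = -√131/4 (p(S, w) = -√(-17 + 148)/4 = -√131/4)
p(217, 339)/(-88160) + 273374/(-27229) = -√131/4/(-88160) + 273374/(-27229) = -√131/4*(-1/88160) + 273374*(-1/27229) = √131/352640 - 273374/27229 = -273374/27229 + √131/352640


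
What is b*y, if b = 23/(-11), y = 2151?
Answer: -49473/11 ≈ -4497.5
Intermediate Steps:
b = -23/11 (b = 23*(-1/11) = -23/11 ≈ -2.0909)
b*y = -23/11*2151 = -49473/11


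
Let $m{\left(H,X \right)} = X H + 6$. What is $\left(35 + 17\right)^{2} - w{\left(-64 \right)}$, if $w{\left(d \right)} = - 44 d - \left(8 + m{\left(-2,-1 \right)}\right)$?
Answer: $-96$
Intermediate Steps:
$m{\left(H,X \right)} = 6 + H X$ ($m{\left(H,X \right)} = H X + 6 = 6 + H X$)
$w{\left(d \right)} = -16 - 44 d$ ($w{\left(d \right)} = - 44 d - \left(14 + 2\right) = - 44 d - 16 = -16 - 44 d$)
$\left(35 + 17\right)^{2} - w{\left(-64 \right)} = \left(35 + 17\right)^{2} - \left(-16 - -2816\right) = 52^{2} - \left(-16 + 2816\right) = 2704 - 2800 = -96$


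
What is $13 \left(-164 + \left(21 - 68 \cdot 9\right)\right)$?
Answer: $-9815$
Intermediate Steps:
$13 \left(-164 + \left(21 - 68 \cdot 9\right)\right) = 13 \left(-164 + \left(21 - 612\right)\right) = 13 \left(-164 - 591\right) = 13 \left(-755\right) = -9815$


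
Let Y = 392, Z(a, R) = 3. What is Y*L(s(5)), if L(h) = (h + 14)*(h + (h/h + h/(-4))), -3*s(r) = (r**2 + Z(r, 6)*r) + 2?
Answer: 0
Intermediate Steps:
s(r) = -2/3 - r - r**2/3 (s(r) = -((r**2 + 3*r) + 2)/3 = -(2 + r**2 + 3*r)/3 = -2/3 - r - r**2/3)
L(h) = (1 + 3*h/4)*(14 + h) (L(h) = (14 + h)*(h + (1 + h*(-1/4))) = (14 + h)*(h + (1 - h/4)) = (14 + h)*(1 + 3*h/4) = (1 + 3*h/4)*(14 + h))
Y*L(s(5)) = 392*(14 + 3*(-2/3 - 1*5 - 1/3*5**2)**2/4 + 23*(-2/3 - 1*5 - 1/3*5**2)/2) = 392*(14 + 3*(-2/3 - 5 - 1/3*25)**2/4 + 23*(-2/3 - 5 - 1/3*25)/2) = 392*(14 + 3*(-2/3 - 5 - 25/3)**2/4 + 23*(-2/3 - 5 - 25/3)/2) = 392*(14 + (3/4)*(-14)**2 + (23/2)*(-14)) = 392*(14 + (3/4)*196 - 161) = 392*(14 + 147 - 161) = 392*0 = 0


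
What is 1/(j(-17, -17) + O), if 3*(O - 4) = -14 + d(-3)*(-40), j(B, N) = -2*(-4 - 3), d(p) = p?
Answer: 3/160 ≈ 0.018750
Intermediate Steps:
j(B, N) = 14 (j(B, N) = -2*(-7) = 14)
O = 118/3 (O = 4 + (-14 - 3*(-40))/3 = 4 + (-14 + 120)/3 = 4 + (⅓)*106 = 4 + 106/3 = 118/3 ≈ 39.333)
1/(j(-17, -17) + O) = 1/(14 + 118/3) = 1/(160/3) = 3/160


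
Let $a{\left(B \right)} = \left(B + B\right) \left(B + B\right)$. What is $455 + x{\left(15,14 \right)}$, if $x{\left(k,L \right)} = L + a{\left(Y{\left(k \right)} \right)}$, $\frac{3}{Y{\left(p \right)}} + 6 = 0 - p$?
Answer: $\frac{22985}{49} \approx 469.08$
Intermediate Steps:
$Y{\left(p \right)} = \frac{3}{-6 - p}$ ($Y{\left(p \right)} = \frac{3}{-6 + \left(0 - p\right)} = \frac{3}{-6 - p}$)
$a{\left(B \right)} = 4 B^{2}$ ($a{\left(B \right)} = 2 B 2 B = 4 B^{2}$)
$x{\left(k,L \right)} = L + \frac{36}{\left(6 + k\right)^{2}}$ ($x{\left(k,L \right)} = L + 4 \left(- \frac{3}{6 + k}\right)^{2} = L + 4 \frac{9}{\left(6 + k\right)^{2}} = L + \frac{36}{\left(6 + k\right)^{2}}$)
$455 + x{\left(15,14 \right)} = 455 + \left(14 + \frac{36}{\left(6 + 15\right)^{2}}\right) = 455 + \left(14 + \frac{36}{441}\right) = 455 + \left(14 + 36 \cdot \frac{1}{441}\right) = 455 + \left(14 + \frac{4}{49}\right) = 455 + \frac{690}{49} = \frac{22985}{49}$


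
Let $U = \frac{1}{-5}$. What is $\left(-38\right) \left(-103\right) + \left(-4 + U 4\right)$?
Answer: $\frac{19546}{5} \approx 3909.2$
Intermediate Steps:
$U = - \frac{1}{5} \approx -0.2$
$\left(-38\right) \left(-103\right) + \left(-4 + U 4\right) = \left(-38\right) \left(-103\right) - \frac{24}{5} = 3914 - \frac{24}{5} = \frac{19546}{5}$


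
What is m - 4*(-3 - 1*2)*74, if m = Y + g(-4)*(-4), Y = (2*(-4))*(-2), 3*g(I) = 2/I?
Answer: 4490/3 ≈ 1496.7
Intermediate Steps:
g(I) = 2/(3*I) (g(I) = (2/I)/3 = 2/(3*I))
Y = 16 (Y = -8*(-2) = 16)
m = 50/3 (m = 16 + ((⅔)/(-4))*(-4) = 16 + ((⅔)*(-¼))*(-4) = 16 - ⅙*(-4) = 16 + ⅔ = 50/3 ≈ 16.667)
m - 4*(-3 - 1*2)*74 = 50/3 - 4*(-3 - 1*2)*74 = 50/3 - 4*(-3 - 2)*74 = 50/3 - 4*(-5)*74 = 50/3 + 20*74 = 50/3 + 1480 = 4490/3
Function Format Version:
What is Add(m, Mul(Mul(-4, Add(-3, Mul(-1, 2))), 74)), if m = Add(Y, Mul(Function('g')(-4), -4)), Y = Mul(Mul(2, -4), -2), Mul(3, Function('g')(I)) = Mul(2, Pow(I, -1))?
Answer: Rational(4490, 3) ≈ 1496.7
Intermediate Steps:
Function('g')(I) = Mul(Rational(2, 3), Pow(I, -1)) (Function('g')(I) = Mul(Rational(1, 3), Mul(2, Pow(I, -1))) = Mul(Rational(2, 3), Pow(I, -1)))
Y = 16 (Y = Mul(-8, -2) = 16)
m = Rational(50, 3) (m = Add(16, Mul(Mul(Rational(2, 3), Pow(-4, -1)), -4)) = Add(16, Mul(Mul(Rational(2, 3), Rational(-1, 4)), -4)) = Add(16, Mul(Rational(-1, 6), -4)) = Add(16, Rational(2, 3)) = Rational(50, 3) ≈ 16.667)
Add(m, Mul(Mul(-4, Add(-3, Mul(-1, 2))), 74)) = Add(Rational(50, 3), Mul(Mul(-4, Add(-3, Mul(-1, 2))), 74)) = Add(Rational(50, 3), Mul(Mul(-4, Add(-3, -2)), 74)) = Add(Rational(50, 3), Mul(Mul(-4, -5), 74)) = Add(Rational(50, 3), Mul(20, 74)) = Add(Rational(50, 3), 1480) = Rational(4490, 3)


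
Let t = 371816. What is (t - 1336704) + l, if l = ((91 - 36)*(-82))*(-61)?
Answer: -689778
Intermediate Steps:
l = 275110 (l = (55*(-82))*(-61) = -4510*(-61) = 275110)
(t - 1336704) + l = (371816 - 1336704) + 275110 = -964888 + 275110 = -689778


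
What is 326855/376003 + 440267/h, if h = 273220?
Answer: 254845035901/102731539660 ≈ 2.4807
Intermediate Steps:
326855/376003 + 440267/h = 326855/376003 + 440267/273220 = 254845035901/102731539660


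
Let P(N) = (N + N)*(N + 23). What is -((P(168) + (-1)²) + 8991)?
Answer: -73168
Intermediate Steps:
P(N) = 2*N*(23 + N) (P(N) = (2*N)*(23 + N) = 2*N*(23 + N))
-((P(168) + (-1)²) + 8991) = -((2*168*(23 + 168) + (-1)²) + 8991) = -((2*168*191 + 1) + 8991) = -((64176 + 1) + 8991) = -(64177 + 8991) = -1*73168 = -73168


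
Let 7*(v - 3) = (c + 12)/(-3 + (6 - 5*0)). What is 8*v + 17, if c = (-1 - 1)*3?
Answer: 303/7 ≈ 43.286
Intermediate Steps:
c = -6 (c = -2*3 = -6)
v = 23/7 (v = 3 + ((-6 + 12)/(-3 + (6 - 5*0)))/7 = 3 + (6/(-3 + (6 + 0)))/7 = 3 + (6/(-3 + 6))/7 = 3 + (6/3)/7 = 3 + (6*(⅓))/7 = 3 + (⅐)*2 = 3 + 2/7 = 23/7 ≈ 3.2857)
8*v + 17 = 8*(23/7) + 17 = 184/7 + 17 = 303/7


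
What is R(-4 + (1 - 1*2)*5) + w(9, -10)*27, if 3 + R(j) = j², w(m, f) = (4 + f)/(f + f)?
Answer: 861/10 ≈ 86.100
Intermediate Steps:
w(m, f) = (4 + f)/(2*f) (w(m, f) = (4 + f)/((2*f)) = (4 + f)*(1/(2*f)) = (4 + f)/(2*f))
R(j) = -3 + j²
R(-4 + (1 - 1*2)*5) + w(9, -10)*27 = (-3 + (-4 + (1 - 1*2)*5)²) + ((½)*(4 - 10)/(-10))*27 = (-3 + (-4 + (1 - 2)*5)²) + ((½)*(-⅒)*(-6))*27 = (-3 + (-4 - 1*5)²) + (3/10)*27 = (-3 + (-4 - 5)²) + 81/10 = (-3 + (-9)²) + 81/10 = (-3 + 81) + 81/10 = 78 + 81/10 = 861/10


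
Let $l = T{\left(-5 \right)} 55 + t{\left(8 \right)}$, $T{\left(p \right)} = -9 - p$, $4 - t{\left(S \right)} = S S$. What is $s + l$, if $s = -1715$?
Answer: $-1995$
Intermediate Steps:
$t{\left(S \right)} = 4 - S^{2}$ ($t{\left(S \right)} = 4 - S S = 4 - S^{2}$)
$l = -280$ ($l = \left(-9 - -5\right) 55 + \left(4 - 8^{2}\right) = \left(-9 + 5\right) 55 + \left(4 - 64\right) = \left(-4\right) 55 + \left(4 - 64\right) = -220 - 60 = -280$)
$s + l = -1715 - 280 = -1995$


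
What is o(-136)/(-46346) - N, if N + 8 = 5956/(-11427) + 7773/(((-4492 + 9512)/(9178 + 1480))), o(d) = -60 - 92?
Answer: -10962875606269027/664642656210 ≈ -16494.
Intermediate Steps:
o(d) = -152
N = 473088412639/28681770 (N = -8 + (5956/(-11427) + 7773/(((-4492 + 9512)/(9178 + 1480)))) = -8 + (5956*(-1/11427) + 7773/((5020/10658))) = -8 + (-5956/11427 + 7773/((5020*(1/10658)))) = -8 + (-5956/11427 + 7773/(2510/5329)) = -8 + (-5956/11427 + 7773*(5329/2510)) = -8 + (-5956/11427 + 41422317/2510) = -8 + 473317866799/28681770 = 473088412639/28681770 ≈ 16494.)
o(-136)/(-46346) - N = -152/(-46346) - 1*473088412639/28681770 = -152*(-1/46346) - 473088412639/28681770 = 76/23173 - 473088412639/28681770 = -10962875606269027/664642656210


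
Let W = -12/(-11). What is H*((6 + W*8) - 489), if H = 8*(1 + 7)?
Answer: -333888/11 ≈ -30353.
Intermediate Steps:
W = 12/11 (W = -12*(-1/11) = 12/11 ≈ 1.0909)
H = 64 (H = 8*8 = 64)
H*((6 + W*8) - 489) = 64*((6 + (12/11)*8) - 489) = 64*((6 + 96/11) - 489) = 64*(162/11 - 489) = 64*(-5217/11) = -333888/11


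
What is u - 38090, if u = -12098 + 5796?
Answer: -44392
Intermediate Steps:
u = -6302
u - 38090 = -6302 - 38090 = -44392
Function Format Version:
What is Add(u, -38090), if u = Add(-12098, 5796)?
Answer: -44392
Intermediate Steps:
u = -6302
Add(u, -38090) = Add(-6302, -38090) = -44392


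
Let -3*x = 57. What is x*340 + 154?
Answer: -6306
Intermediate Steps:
x = -19 (x = -1/3*57 = -19)
x*340 + 154 = -19*340 + 154 = -6460 + 154 = -6306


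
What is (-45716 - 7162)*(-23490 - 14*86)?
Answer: 1305769332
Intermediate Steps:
(-45716 - 7162)*(-23490 - 14*86) = -52878*(-23490 - 1204) = -52878*(-24694) = 1305769332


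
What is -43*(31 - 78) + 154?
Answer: 2175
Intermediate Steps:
-43*(31 - 78) + 154 = -43*(-47) + 154 = 2021 + 154 = 2175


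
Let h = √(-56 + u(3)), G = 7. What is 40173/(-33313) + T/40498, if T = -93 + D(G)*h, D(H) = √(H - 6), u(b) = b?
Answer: -232860609/192729982 + I*√53/40498 ≈ -1.2082 + 0.00017976*I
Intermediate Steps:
D(H) = √(-6 + H)
h = I*√53 (h = √(-56 + 3) = √(-53) = I*√53 ≈ 7.2801*I)
T = -93 + I*√53 (T = -93 + √(-6 + 7)*(I*√53) = -93 + √1*(I*√53) = -93 + 1*(I*√53) = -93 + I*√53 ≈ -93.0 + 7.2801*I)
40173/(-33313) + T/40498 = 40173/(-33313) + (-93 + I*√53)/40498 = 40173*(-1/33313) + (-93 + I*√53)*(1/40498) = -5739/4759 + (-93/40498 + I*√53/40498) = -232860609/192729982 + I*√53/40498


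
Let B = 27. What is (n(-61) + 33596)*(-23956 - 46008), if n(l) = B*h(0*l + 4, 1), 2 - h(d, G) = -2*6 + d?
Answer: -2369400824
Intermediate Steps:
h(d, G) = 14 - d (h(d, G) = 2 - (-2*6 + d) = 2 - (-12 + d) = 2 + (12 - d) = 14 - d)
n(l) = 270 (n(l) = 27*(14 - (0*l + 4)) = 27*(14 - (0 + 4)) = 27*(14 - 1*4) = 27*(14 - 4) = 27*10 = 270)
(n(-61) + 33596)*(-23956 - 46008) = (270 + 33596)*(-23956 - 46008) = 33866*(-69964) = -2369400824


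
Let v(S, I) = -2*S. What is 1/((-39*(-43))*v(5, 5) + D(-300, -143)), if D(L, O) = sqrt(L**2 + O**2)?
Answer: -16770/281122451 - sqrt(110449)/281122451 ≈ -6.0836e-5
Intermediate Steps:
1/((-39*(-43))*v(5, 5) + D(-300, -143)) = 1/((-39*(-43))*(-2*5) + sqrt((-300)**2 + (-143)**2)) = 1/(1677*(-10) + sqrt(90000 + 20449)) = 1/(-16770 + sqrt(110449))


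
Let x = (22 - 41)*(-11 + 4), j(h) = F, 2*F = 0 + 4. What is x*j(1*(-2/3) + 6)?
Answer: 266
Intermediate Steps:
F = 2 (F = (0 + 4)/2 = (½)*4 = 2)
j(h) = 2
x = 133 (x = -19*(-7) = 133)
x*j(1*(-2/3) + 6) = 133*2 = 266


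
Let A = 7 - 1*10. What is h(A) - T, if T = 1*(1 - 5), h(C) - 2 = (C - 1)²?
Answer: 22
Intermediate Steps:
A = -3 (A = 7 - 10 = -3)
h(C) = 2 + (-1 + C)² (h(C) = 2 + (C - 1)² = 2 + (-1 + C)²)
T = -4 (T = 1*(-4) = -4)
h(A) - T = (2 + (-1 - 3)²) - 1*(-4) = (2 + (-4)²) + 4 = (2 + 16) + 4 = 18 + 4 = 22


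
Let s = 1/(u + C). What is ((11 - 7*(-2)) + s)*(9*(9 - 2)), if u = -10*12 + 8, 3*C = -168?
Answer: 12597/8 ≈ 1574.6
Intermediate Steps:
C = -56 (C = (⅓)*(-168) = -56)
u = -112 (u = -120 + 8 = -112)
s = -1/168 (s = 1/(-112 - 56) = 1/(-168) = -1/168 ≈ -0.0059524)
((11 - 7*(-2)) + s)*(9*(9 - 2)) = ((11 - 7*(-2)) - 1/168)*(9*(9 - 2)) = ((11 + 14) - 1/168)*(9*7) = (25 - 1/168)*63 = (4199/168)*63 = 12597/8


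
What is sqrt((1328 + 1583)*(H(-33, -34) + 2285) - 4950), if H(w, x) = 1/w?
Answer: sqrt(7238143902)/33 ≈ 2578.1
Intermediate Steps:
H(w, x) = 1/w
sqrt((1328 + 1583)*(H(-33, -34) + 2285) - 4950) = sqrt((1328 + 1583)*(1/(-33) + 2285) - 4950) = sqrt(2911*(-1/33 + 2285) - 4950) = sqrt(2911*(75404/33) - 4950) = sqrt(219501044/33 - 4950) = sqrt(219337694/33) = sqrt(7238143902)/33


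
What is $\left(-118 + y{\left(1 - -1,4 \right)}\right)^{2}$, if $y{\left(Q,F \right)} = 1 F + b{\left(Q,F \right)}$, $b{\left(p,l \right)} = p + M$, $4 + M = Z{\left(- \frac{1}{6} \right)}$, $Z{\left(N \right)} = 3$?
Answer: $12769$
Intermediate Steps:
$M = -1$ ($M = -4 + 3 = -1$)
$b{\left(p,l \right)} = -1 + p$ ($b{\left(p,l \right)} = p - 1 = -1 + p$)
$y{\left(Q,F \right)} = -1 + F + Q$ ($y{\left(Q,F \right)} = 1 F + \left(-1 + Q\right) = F + \left(-1 + Q\right) = -1 + F + Q$)
$\left(-118 + y{\left(1 - -1,4 \right)}\right)^{2} = \left(-118 + \left(-1 + 4 + \left(1 - -1\right)\right)\right)^{2} = \left(-118 + \left(-1 + 4 + \left(1 + 1\right)\right)\right)^{2} = \left(-118 + \left(-1 + 4 + 2\right)\right)^{2} = \left(-118 + 5\right)^{2} = \left(-113\right)^{2} = 12769$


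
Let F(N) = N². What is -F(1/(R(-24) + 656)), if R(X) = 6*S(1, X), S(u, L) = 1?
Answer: -1/438244 ≈ -2.2818e-6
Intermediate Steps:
R(X) = 6 (R(X) = 6*1 = 6)
-F(1/(R(-24) + 656)) = -(1/(6 + 656))² = -(1/662)² = -1*1/438244 = -1/438244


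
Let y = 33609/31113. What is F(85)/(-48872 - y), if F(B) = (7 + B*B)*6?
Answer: -450018432/506862715 ≈ -0.88785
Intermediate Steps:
y = 11203/10371 (y = 33609*(1/31113) = 11203/10371 ≈ 1.0802)
F(B) = 42 + 6*B² (F(B) = (7 + B²)*6 = 42 + 6*B²)
F(85)/(-48872 - y) = (42 + 6*85²)/(-48872 - 1*11203/10371) = (42 + 6*7225)/(-48872 - 11203/10371) = (42 + 43350)/(-506862715/10371) = 43392*(-10371/506862715) = -450018432/506862715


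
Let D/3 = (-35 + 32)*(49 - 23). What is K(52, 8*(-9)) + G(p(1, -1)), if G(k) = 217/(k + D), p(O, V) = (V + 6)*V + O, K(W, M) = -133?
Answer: -4553/34 ≈ -133.91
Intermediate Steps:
p(O, V) = O + V*(6 + V) (p(O, V) = (6 + V)*V + O = V*(6 + V) + O = O + V*(6 + V))
D = -234 (D = 3*((-35 + 32)*(49 - 23)) = 3*(-3*26) = 3*(-78) = -234)
G(k) = 217/(-234 + k) (G(k) = 217/(k - 234) = 217/(-234 + k))
K(52, 8*(-9)) + G(p(1, -1)) = -133 + 217/(-234 + (1 + (-1)² + 6*(-1))) = -133 + 217/(-234 + (1 + 1 - 6)) = -133 + 217/(-234 - 4) = -133 + 217/(-238) = -133 + 217*(-1/238) = -133 - 31/34 = -4553/34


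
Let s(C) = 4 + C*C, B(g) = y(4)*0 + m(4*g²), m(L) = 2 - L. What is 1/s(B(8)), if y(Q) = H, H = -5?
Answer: 1/64520 ≈ 1.5499e-5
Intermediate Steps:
y(Q) = -5
B(g) = 2 - 4*g² (B(g) = -5*0 + (2 - 4*g²) = 0 + (2 - 4*g²) = 2 - 4*g²)
s(C) = 4 + C²
1/s(B(8)) = 1/(4 + (2 - 4*8²)²) = 1/(4 + (2 - 4*64)²) = 1/(4 + (2 - 256)²) = 1/(4 + (-254)²) = 1/(4 + 64516) = 1/64520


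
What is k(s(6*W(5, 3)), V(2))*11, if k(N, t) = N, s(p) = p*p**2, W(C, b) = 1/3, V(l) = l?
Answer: 88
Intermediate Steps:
W(C, b) = 1/3
s(p) = p**3
k(s(6*W(5, 3)), V(2))*11 = (6*(1/3))**3*11 = 2**3*11 = 8*11 = 88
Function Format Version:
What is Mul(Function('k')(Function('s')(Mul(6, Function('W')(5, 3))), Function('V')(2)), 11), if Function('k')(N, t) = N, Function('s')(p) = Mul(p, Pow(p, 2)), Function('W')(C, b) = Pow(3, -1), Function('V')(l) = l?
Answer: 88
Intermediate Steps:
Function('W')(C, b) = Rational(1, 3)
Function('s')(p) = Pow(p, 3)
Mul(Function('k')(Function('s')(Mul(6, Function('W')(5, 3))), Function('V')(2)), 11) = Mul(Pow(Mul(6, Rational(1, 3)), 3), 11) = Mul(Pow(2, 3), 11) = Mul(8, 11) = 88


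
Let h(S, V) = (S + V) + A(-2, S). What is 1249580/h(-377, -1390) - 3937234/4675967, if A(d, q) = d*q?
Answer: -5846983261902/4736754571 ≈ -1234.4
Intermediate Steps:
h(S, V) = V - S (h(S, V) = (S + V) - 2*S = V - S)
1249580/h(-377, -1390) - 3937234/4675967 = 1249580/(-1390 - 1*(-377)) - 3937234/4675967 = 1249580/(-1390 + 377) - 3937234*1/4675967 = 1249580/(-1013) - 3937234/4675967 = 1249580*(-1/1013) - 3937234/4675967 = -1249580/1013 - 3937234/4675967 = -5846983261902/4736754571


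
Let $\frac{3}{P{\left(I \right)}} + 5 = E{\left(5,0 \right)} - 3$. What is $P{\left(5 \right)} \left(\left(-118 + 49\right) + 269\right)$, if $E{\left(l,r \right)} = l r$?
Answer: $-75$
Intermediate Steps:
$P{\left(I \right)} = - \frac{3}{8}$ ($P{\left(I \right)} = \frac{3}{-5 + \left(5 \cdot 0 - 3\right)} = \frac{3}{-5 + \left(0 - 3\right)} = \frac{3}{-5 - 3} = \frac{3}{-8} = 3 \left(- \frac{1}{8}\right) = - \frac{3}{8}$)
$P{\left(5 \right)} \left(\left(-118 + 49\right) + 269\right) = - \frac{3 \left(\left(-118 + 49\right) + 269\right)}{8} = - \frac{3 \left(-69 + 269\right)}{8} = \left(- \frac{3}{8}\right) 200 = -75$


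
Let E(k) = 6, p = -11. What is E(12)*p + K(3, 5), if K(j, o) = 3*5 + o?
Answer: -46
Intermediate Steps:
K(j, o) = 15 + o
E(12)*p + K(3, 5) = 6*(-11) + (15 + 5) = -66 + 20 = -46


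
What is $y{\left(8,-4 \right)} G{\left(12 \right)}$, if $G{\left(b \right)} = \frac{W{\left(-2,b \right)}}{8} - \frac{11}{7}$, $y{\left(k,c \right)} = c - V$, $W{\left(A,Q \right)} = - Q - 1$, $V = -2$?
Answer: $\frac{179}{28} \approx 6.3929$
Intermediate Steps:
$W{\left(A,Q \right)} = -1 - Q$
$y{\left(k,c \right)} = 2 + c$ ($y{\left(k,c \right)} = c - -2 = c + 2 = 2 + c$)
$G{\left(b \right)} = - \frac{95}{56} - \frac{b}{8}$ ($G{\left(b \right)} = \frac{-1 - b}{8} - \frac{11}{7} = \left(-1 - b\right) \frac{1}{8} - \frac{11}{7} = \left(- \frac{1}{8} - \frac{b}{8}\right) - \frac{11}{7} = - \frac{95}{56} - \frac{b}{8}$)
$y{\left(8,-4 \right)} G{\left(12 \right)} = \left(2 - 4\right) \left(- \frac{95}{56} - \frac{3}{2}\right) = - 2 \left(- \frac{95}{56} - \frac{3}{2}\right) = \left(-2\right) \left(- \frac{179}{56}\right) = \frac{179}{28}$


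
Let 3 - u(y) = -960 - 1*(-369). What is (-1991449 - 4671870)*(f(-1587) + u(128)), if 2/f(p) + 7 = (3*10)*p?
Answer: -188468619602224/47617 ≈ -3.9580e+9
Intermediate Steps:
u(y) = 594 (u(y) = 3 - (-960 - 1*(-369)) = 3 - (-960 + 369) = 3 - 1*(-591) = 3 + 591 = 594)
f(p) = 2/(-7 + 30*p) (f(p) = 2/(-7 + (3*10)*p) = 2/(-7 + 30*p))
(-1991449 - 4671870)*(f(-1587) + u(128)) = (-1991449 - 4671870)*(2/(-7 + 30*(-1587)) + 594) = -6663319*(2/(-7 - 47610) + 594) = -6663319*(2/(-47617) + 594) = -6663319*(2*(-1/47617) + 594) = -6663319*(-2/47617 + 594) = -6663319*28284496/47617 = -188468619602224/47617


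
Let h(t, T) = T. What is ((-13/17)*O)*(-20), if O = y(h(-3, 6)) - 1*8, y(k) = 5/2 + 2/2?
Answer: -1170/17 ≈ -68.823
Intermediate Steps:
y(k) = 7/2 (y(k) = 5*(½) + 2*(½) = 5/2 + 1 = 7/2)
O = -9/2 (O = 7/2 - 1*8 = 7/2 - 8 = -9/2 ≈ -4.5000)
((-13/17)*O)*(-20) = (-13/17*(-9/2))*(-20) = (-13*1/17*(-9/2))*(-20) = -13/17*(-9/2)*(-20) = (117/34)*(-20) = -1170/17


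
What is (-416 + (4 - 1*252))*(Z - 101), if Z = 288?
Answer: -124168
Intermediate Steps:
(-416 + (4 - 1*252))*(Z - 101) = (-416 + (4 - 1*252))*(288 - 101) = (-416 + (4 - 252))*187 = (-416 - 248)*187 = -664*187 = -124168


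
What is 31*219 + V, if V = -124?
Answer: 6665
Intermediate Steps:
31*219 + V = 31*219 - 124 = 6789 - 124 = 6665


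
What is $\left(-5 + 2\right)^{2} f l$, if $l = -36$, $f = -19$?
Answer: $6156$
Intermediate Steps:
$\left(-5 + 2\right)^{2} f l = \left(-5 + 2\right)^{2} \left(-19\right) \left(-36\right) = \left(-3\right)^{2} \left(-19\right) \left(-36\right) = 9 \left(-19\right) \left(-36\right) = \left(-171\right) \left(-36\right) = 6156$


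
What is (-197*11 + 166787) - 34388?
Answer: 130232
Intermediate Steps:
(-197*11 + 166787) - 34388 = (-2167 + 166787) - 34388 = 164620 - 34388 = 130232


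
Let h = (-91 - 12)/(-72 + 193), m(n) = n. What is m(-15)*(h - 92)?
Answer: 168525/121 ≈ 1392.8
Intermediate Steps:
h = -103/121 ≈ -0.85124
m(-15)*(h - 92) = -15*(-103/121 - 92) = -15*(-11235/121) = 168525/121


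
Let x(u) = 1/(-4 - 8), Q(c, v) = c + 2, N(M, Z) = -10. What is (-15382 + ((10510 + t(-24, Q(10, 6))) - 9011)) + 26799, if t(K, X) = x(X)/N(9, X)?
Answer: 1549921/120 ≈ 12916.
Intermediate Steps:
Q(c, v) = 2 + c
x(u) = -1/12 (x(u) = 1/(-12) = -1/12)
t(K, X) = 1/120 (t(K, X) = -1/12/(-10) = -1/12*(-⅒) = 1/120)
(-15382 + ((10510 + t(-24, Q(10, 6))) - 9011)) + 26799 = (-15382 + ((10510 + 1/120) - 9011)) + 26799 = (-15382 + (1261201/120 - 9011)) + 26799 = (-15382 + 179881/120) + 26799 = -1665959/120 + 26799 = 1549921/120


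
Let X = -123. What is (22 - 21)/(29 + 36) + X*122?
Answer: -975389/65 ≈ -15006.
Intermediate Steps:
(22 - 21)/(29 + 36) + X*122 = (22 - 21)/(29 + 36) - 123*122 = 1/65 - 15006 = -975389/65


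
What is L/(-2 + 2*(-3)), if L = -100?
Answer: 25/2 ≈ 12.500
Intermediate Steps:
L/(-2 + 2*(-3)) = -100/(-2 + 2*(-3)) = -100/(-2 - 6) = -100/(-8) = -1/8*(-100) = 25/2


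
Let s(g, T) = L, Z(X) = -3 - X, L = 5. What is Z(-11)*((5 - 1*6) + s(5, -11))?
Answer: 32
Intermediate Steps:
s(g, T) = 5
Z(-11)*((5 - 1*6) + s(5, -11)) = (-3 - 1*(-11))*((5 - 1*6) + 5) = (-3 + 11)*((5 - 6) + 5) = 8*(-1 + 5) = 8*4 = 32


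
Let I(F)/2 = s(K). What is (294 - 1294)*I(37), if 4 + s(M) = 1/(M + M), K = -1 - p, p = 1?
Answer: 8500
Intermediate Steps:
K = -2 (K = -1 - 1*1 = -1 - 1 = -2)
s(M) = -4 + 1/(2*M) (s(M) = -4 + 1/(M + M) = -4 + 1/(2*M))
I(F) = -17/2 (I(F) = 2*(-4 + (½)/(-2)) = 2*(-4 + (½)*(-½)) = 2*(-4 - ¼) = 2*(-17/4) = -17/2)
(294 - 1294)*I(37) = (294 - 1294)*(-17/2) = -1000*(-17/2) = 8500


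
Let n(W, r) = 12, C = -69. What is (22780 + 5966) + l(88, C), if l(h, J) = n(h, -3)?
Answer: 28758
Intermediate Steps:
l(h, J) = 12
(22780 + 5966) + l(88, C) = (22780 + 5966) + 12 = 28746 + 12 = 28758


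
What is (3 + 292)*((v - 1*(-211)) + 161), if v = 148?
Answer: 153400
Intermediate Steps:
(3 + 292)*((v - 1*(-211)) + 161) = (3 + 292)*((148 - 1*(-211)) + 161) = 295*((148 + 211) + 161) = 295*(359 + 161) = 295*520 = 153400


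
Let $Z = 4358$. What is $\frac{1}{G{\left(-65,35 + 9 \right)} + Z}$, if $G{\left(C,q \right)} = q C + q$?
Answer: $\frac{1}{1542} \approx 0.00064851$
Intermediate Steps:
$G{\left(C,q \right)} = q + C q$ ($G{\left(C,q \right)} = C q + q = q + C q$)
$\frac{1}{G{\left(-65,35 + 9 \right)} + Z} = \frac{1}{\left(35 + 9\right) \left(1 - 65\right) + 4358} = \frac{1}{44 \left(-64\right) + 4358} = \frac{1}{-2816 + 4358} = \frac{1}{1542}$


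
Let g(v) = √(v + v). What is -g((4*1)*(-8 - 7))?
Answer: -2*I*√30 ≈ -10.954*I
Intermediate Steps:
g(v) = √2*√v (g(v) = √(2*v) = √2*√v)
-g((4*1)*(-8 - 7)) = -√2*√((4*1)*(-8 - 7)) = -√2*√(4*(-15)) = -√2*√(-60) = -√2*2*I*√15 = -2*I*√30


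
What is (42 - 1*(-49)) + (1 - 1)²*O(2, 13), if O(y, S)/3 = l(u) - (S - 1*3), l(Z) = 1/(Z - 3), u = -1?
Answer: 91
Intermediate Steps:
l(Z) = 1/(-3 + Z)
O(y, S) = 33/4 - 3*S (O(y, S) = 3*(1/(-3 - 1) - (S - 1*3)) = 3*(1/(-4) - (S - 3)) = 3*(-¼ - (-3 + S)) = 3*(-¼ + (3 - S)) = 3*(11/4 - S) = 33/4 - 3*S)
(42 - 1*(-49)) + (1 - 1)²*O(2, 13) = (42 - 1*(-49)) + (1 - 1)²*(33/4 - 3*13) = (42 + 49) + 0²*(33/4 - 39) = 91 + 0*(-123/4) = 91 + 0 = 91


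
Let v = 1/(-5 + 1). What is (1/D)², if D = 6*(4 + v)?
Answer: 4/2025 ≈ 0.0019753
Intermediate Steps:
v = -¼ (v = 1/(-4) = -¼ ≈ -0.25000)
D = 45/2 (D = 6*(4 - ¼) = 6*(15/4) = 45/2 ≈ 22.500)
(1/D)² = (1/(45/2))² = (2/45)² = 4/2025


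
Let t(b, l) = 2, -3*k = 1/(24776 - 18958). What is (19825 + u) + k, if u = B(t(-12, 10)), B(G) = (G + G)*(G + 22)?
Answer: 347701133/17454 ≈ 19921.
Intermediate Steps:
k = -1/17454 (k = -1/(3*(24776 - 18958)) = -⅓/5818 = -⅓*1/5818 = -1/17454 ≈ -5.7293e-5)
B(G) = 2*G*(22 + G) (B(G) = (2*G)*(22 + G) = 2*G*(22 + G))
u = 96 (u = 2*2*(22 + 2) = 2*2*24 = 96)
(19825 + u) + k = (19825 + 96) - 1/17454 = 19921 - 1/17454 = 347701133/17454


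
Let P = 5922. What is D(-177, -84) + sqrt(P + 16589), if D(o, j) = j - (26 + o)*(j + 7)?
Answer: -11711 + sqrt(22511) ≈ -11561.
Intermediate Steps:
D(o, j) = j - (7 + j)*(26 + o) (D(o, j) = j - (26 + o)*(7 + j) = j - (7 + j)*(26 + o))
D(-177, -84) + sqrt(P + 16589) = (-182 - 25*(-84) - 7*(-177) - 1*(-84)*(-177)) + sqrt(5922 + 16589) = (-182 + 2100 + 1239 - 14868) + sqrt(22511) = -11711 + sqrt(22511)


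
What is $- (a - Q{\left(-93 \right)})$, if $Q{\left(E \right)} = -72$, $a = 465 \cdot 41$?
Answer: $-19137$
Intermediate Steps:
$a = 19065$
$- (a - Q{\left(-93 \right)}) = - (19065 - -72) = - (19065 + 72) = \left(-1\right) 19137 = -19137$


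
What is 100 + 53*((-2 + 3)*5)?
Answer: 365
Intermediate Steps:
100 + 53*((-2 + 3)*5) = 100 + 53*(1*5) = 100 + 53*5 = 100 + 265 = 365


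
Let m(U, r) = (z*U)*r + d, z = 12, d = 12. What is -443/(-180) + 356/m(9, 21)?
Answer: 8951/3420 ≈ 2.6173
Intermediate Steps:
m(U, r) = 12 + 12*U*r (m(U, r) = (12*U)*r + 12 = 12*U*r + 12 = 12 + 12*U*r)
-443/(-180) + 356/m(9, 21) = -443/(-180) + 356/(12 + 12*9*21) = -443*(-1/180) + 356/(12 + 2268) = 443/180 + 356/2280 = 443/180 + 356*(1/2280) = 443/180 + 89/570 = 8951/3420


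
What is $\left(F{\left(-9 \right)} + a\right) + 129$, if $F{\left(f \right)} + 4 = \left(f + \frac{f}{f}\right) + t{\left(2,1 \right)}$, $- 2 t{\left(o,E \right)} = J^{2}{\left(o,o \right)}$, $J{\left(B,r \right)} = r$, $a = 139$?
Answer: $254$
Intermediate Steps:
$t{\left(o,E \right)} = - \frac{o^{2}}{2}$
$F{\left(f \right)} = -5 + f$ ($F{\left(f \right)} = -4 - \left(2 - f - \frac{f}{f}\right) = -4 + \left(\left(f + 1\right) - 2\right) = -4 + \left(\left(1 + f\right) - 2\right) = -4 + \left(-1 + f\right) = -5 + f$)
$\left(F{\left(-9 \right)} + a\right) + 129 = \left(\left(-5 - 9\right) + 139\right) + 129 = \left(-14 + 139\right) + 129 = 125 + 129 = 254$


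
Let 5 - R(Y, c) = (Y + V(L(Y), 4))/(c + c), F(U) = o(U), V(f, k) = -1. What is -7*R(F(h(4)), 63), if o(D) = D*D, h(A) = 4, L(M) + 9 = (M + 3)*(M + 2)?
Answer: -205/6 ≈ -34.167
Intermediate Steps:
L(M) = -9 + (2 + M)*(3 + M) (L(M) = -9 + (M + 3)*(M + 2) = -9 + (3 + M)*(2 + M) = -9 + (2 + M)*(3 + M))
o(D) = D²
F(U) = U²
R(Y, c) = 5 - (-1 + Y)/(2*c) (R(Y, c) = 5 - (Y - 1)/(c + c) = 5 - (-1 + Y)/(2*c))
-7*R(F(h(4)), 63) = -7*(1 - 1*4² + 10*63)/(2*63) = -7*(1 - 1*16 + 630)/(2*63) = -7*(1 - 16 + 630)/(2*63) = -7*615/(2*63) = -7*205/42 = -205/6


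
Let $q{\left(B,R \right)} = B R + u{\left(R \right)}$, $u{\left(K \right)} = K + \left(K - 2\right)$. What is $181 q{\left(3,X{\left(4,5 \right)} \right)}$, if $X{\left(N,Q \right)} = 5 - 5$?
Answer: $-362$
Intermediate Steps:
$u{\left(K \right)} = -2 + 2 K$ ($u{\left(K \right)} = K + \left(-2 + K\right) = -2 + 2 K$)
$X{\left(N,Q \right)} = 0$ ($X{\left(N,Q \right)} = 5 - 5 = 0$)
$q{\left(B,R \right)} = -2 + 2 R + B R$ ($q{\left(B,R \right)} = B R + \left(-2 + 2 R\right) = -2 + 2 R + B R$)
$181 q{\left(3,X{\left(4,5 \right)} \right)} = 181 \left(-2 + 2 \cdot 0 + 3 \cdot 0\right) = 181 \left(-2 + 0 + 0\right) = 181 \left(-2\right) = -362$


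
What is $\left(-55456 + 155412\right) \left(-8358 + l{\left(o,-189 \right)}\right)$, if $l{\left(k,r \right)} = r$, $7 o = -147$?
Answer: $-854323932$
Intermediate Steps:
$o = -21$ ($o = \frac{1}{7} \left(-147\right) = -21$)
$\left(-55456 + 155412\right) \left(-8358 + l{\left(o,-189 \right)}\right) = \left(-55456 + 155412\right) \left(-8358 - 189\right) = 99956 \left(-8547\right) = -854323932$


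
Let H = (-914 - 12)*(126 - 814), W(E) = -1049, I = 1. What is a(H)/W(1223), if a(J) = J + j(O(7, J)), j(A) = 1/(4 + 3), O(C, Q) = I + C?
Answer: -4459617/7343 ≈ -607.33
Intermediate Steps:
O(C, Q) = 1 + C
j(A) = ⅐ (j(A) = 1/7 = ⅐)
H = 637088 (H = -926*(-688) = 637088)
a(J) = ⅐ + J (a(J) = J + ⅐ = ⅐ + J)
a(H)/W(1223) = (⅐ + 637088)/(-1049) = (4459617/7)*(-1/1049) = -4459617/7343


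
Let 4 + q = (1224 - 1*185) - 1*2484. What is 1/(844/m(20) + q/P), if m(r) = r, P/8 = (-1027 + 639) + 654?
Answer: 1520/63109 ≈ 0.024085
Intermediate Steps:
P = 2128 (P = 8*((-1027 + 639) + 654) = 8*(-388 + 654) = 8*266 = 2128)
q = -1449 (q = -4 + ((1224 - 1*185) - 1*2484) = -4 + ((1224 - 185) - 2484) = -4 + (1039 - 2484) = -4 - 1445 = -1449)
1/(844/m(20) + q/P) = 1/(844/20 - 1449/2128) = 1/(844*(1/20) - 1449*1/2128) = 1/(211/5 - 207/304) = 1/(63109/1520) = 1520/63109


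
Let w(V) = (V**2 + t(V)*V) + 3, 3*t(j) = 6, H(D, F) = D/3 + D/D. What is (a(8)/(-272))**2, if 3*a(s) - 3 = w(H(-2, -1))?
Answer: 3721/53934336 ≈ 6.8991e-5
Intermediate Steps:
H(D, F) = 1 + D/3 (H(D, F) = D*(1/3) + 1 = D/3 + 1 = 1 + D/3)
t(j) = 2 (t(j) = (1/3)*6 = 2)
w(V) = 3 + V**2 + 2*V (w(V) = (V**2 + 2*V) + 3 = 3 + V**2 + 2*V)
a(s) = 61/27 (a(s) = 1 + (3 + (1 + (1/3)*(-2))**2 + 2*(1 + (1/3)*(-2)))/3 = 1 + (3 + (1 - 2/3)**2 + 2*(1 - 2/3))/3 = 1 + (3 + (1/3)**2 + 2*(1/3))/3 = 1 + (3 + 1/9 + 2/3)/3 = 1 + (1/3)*(34/9) = 1 + 34/27 = 61/27)
(a(8)/(-272))**2 = ((61/27)/(-272))**2 = ((61/27)*(-1/272))**2 = (-61/7344)**2 = 3721/53934336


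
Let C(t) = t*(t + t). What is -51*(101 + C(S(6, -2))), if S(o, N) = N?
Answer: -5559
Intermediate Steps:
C(t) = 2*t**2 (C(t) = t*(2*t) = 2*t**2)
-51*(101 + C(S(6, -2))) = -51*(101 + 2*(-2)**2) = -51*(101 + 2*4) = -51*(101 + 8) = -51*109 = -5559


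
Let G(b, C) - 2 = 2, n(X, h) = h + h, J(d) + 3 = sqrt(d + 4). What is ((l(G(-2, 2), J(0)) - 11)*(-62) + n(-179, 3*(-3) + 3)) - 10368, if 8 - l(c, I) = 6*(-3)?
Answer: -11310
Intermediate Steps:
J(d) = -3 + sqrt(4 + d) (J(d) = -3 + sqrt(d + 4) = -3 + sqrt(4 + d))
n(X, h) = 2*h
G(b, C) = 4 (G(b, C) = 2 + 2 = 4)
l(c, I) = 26 (l(c, I) = 8 - 6*(-3) = 8 - 1*(-18) = 8 + 18 = 26)
((l(G(-2, 2), J(0)) - 11)*(-62) + n(-179, 3*(-3) + 3)) - 10368 = ((26 - 11)*(-62) + 2*(3*(-3) + 3)) - 10368 = (15*(-62) + 2*(-9 + 3)) - 10368 = (-930 + 2*(-6)) - 10368 = (-930 - 12) - 10368 = -942 - 10368 = -11310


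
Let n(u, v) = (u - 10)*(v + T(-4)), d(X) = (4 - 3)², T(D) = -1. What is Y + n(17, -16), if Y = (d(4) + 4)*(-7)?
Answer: -154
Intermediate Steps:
d(X) = 1 (d(X) = 1² = 1)
n(u, v) = (-1 + v)*(-10 + u) (n(u, v) = (u - 10)*(v - 1) = (-10 + u)*(-1 + v) = (-1 + v)*(-10 + u))
Y = -35 (Y = (1 + 4)*(-7) = 5*(-7) = -35)
Y + n(17, -16) = -35 + (10 - 1*17 - 10*(-16) + 17*(-16)) = -35 + (10 - 17 + 160 - 272) = -35 - 119 = -154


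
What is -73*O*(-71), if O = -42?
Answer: -217686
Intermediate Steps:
-73*O*(-71) = -73*(-42)*(-71) = 3066*(-71) = -217686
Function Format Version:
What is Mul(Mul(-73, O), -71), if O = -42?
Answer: -217686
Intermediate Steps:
Mul(Mul(-73, O), -71) = Mul(Mul(-73, -42), -71) = Mul(3066, -71) = -217686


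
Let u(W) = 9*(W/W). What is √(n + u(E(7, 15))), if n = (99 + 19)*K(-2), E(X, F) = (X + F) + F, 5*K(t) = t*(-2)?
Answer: √2585/5 ≈ 10.169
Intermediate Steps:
K(t) = -2*t/5 (K(t) = (t*(-2))/5 = (-2*t)/5 = -2*t/5)
E(X, F) = X + 2*F (E(X, F) = (F + X) + F = X + 2*F)
u(W) = 9 (u(W) = 9*1 = 9)
n = 472/5 (n = (99 + 19)*(-⅖*(-2)) = 118*(⅘) = 472/5 ≈ 94.400)
√(n + u(E(7, 15))) = √(472/5 + 9) = √(517/5) = √2585/5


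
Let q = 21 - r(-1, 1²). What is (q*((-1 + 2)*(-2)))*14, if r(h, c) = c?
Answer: -560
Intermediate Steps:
q = 20 (q = 21 - 1*1² = 21 - 1*1 = 21 - 1 = 20)
(q*((-1 + 2)*(-2)))*14 = (20*((-1 + 2)*(-2)))*14 = (20*(1*(-2)))*14 = (20*(-2))*14 = -40*14 = -560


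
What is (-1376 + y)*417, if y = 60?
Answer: -548772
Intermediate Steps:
(-1376 + y)*417 = (-1376 + 60)*417 = -1316*417 = -548772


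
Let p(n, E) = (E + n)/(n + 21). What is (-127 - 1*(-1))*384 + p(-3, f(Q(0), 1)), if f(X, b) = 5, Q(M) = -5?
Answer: -435455/9 ≈ -48384.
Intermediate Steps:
p(n, E) = (E + n)/(21 + n)
(-127 - 1*(-1))*384 + p(-3, f(Q(0), 1)) = (-127 - 1*(-1))*384 + (5 - 3)/(21 - 3) = (-127 + 1)*384 + 2/18 = -126*384 + (1/18)*2 = -48384 + 1/9 = -435455/9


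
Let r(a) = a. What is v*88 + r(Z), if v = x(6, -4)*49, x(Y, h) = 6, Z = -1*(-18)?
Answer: 25890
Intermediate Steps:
Z = 18
v = 294 (v = 6*49 = 294)
v*88 + r(Z) = 294*88 + 18 = 25872 + 18 = 25890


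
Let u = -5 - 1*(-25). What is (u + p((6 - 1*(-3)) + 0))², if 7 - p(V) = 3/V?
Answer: 6400/9 ≈ 711.11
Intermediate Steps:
u = 20 (u = -5 + 25 = 20)
p(V) = 7 - 3/V
(u + p((6 - 1*(-3)) + 0))² = (20 + (7 - 3/((6 - 1*(-3)) + 0)))² = (20 + (7 - 3/((6 + 3) + 0)))² = (20 + (7 - 3/(9 + 0)))² = (20 + (7 - 3/9))² = (20 + (7 - 3*⅑))² = (20 + (7 - ⅓))² = (20 + 20/3)² = (80/3)² = 6400/9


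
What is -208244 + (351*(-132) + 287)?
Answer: -254289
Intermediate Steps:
-208244 + (351*(-132) + 287) = -208244 + (-46332 + 287) = -208244 - 46045 = -254289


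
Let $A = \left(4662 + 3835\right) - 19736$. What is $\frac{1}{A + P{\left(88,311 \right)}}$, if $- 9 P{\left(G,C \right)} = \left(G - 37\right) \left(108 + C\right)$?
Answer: $- \frac{3}{40840} \approx -7.3457 \cdot 10^{-5}$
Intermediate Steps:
$A = -11239$ ($A = 8497 - 19736 = -11239$)
$P{\left(G,C \right)} = - \frac{\left(-37 + G\right) \left(108 + C\right)}{9}$ ($P{\left(G,C \right)} = - \frac{\left(G - 37\right) \left(108 + C\right)}{9} = - \frac{\left(-37 + G\right) \left(108 + C\right)}{9}$)
$\frac{1}{A + P{\left(88,311 \right)}} = \frac{1}{-11239 + \left(444 - 1056 + \frac{37}{9} \cdot 311 - \frac{311}{9} \cdot 88\right)} = \frac{1}{-11239 + \left(444 - 1056 + \frac{11507}{9} - \frac{27368}{9}\right)} = \frac{1}{-11239 - \frac{7123}{3}} = \frac{1}{- \frac{40840}{3}} = - \frac{3}{40840}$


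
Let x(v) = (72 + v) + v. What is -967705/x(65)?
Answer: -967705/202 ≈ -4790.6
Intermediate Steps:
x(v) = 72 + 2*v
-967705/x(65) = -967705/(72 + 2*65) = -967705/(72 + 130) = -967705/202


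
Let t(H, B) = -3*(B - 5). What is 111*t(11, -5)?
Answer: 3330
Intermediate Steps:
t(H, B) = 15 - 3*B (t(H, B) = -3*(-5 + B) = 15 - 3*B)
111*t(11, -5) = 111*(15 - 3*(-5)) = 111*(15 + 15) = 111*30 = 3330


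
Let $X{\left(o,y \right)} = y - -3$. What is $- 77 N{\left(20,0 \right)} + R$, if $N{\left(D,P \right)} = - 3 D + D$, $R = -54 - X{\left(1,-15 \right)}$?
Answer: $3038$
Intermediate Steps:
$X{\left(o,y \right)} = 3 + y$ ($X{\left(o,y \right)} = y + 3 = 3 + y$)
$R = -42$ ($R = -54 - \left(3 - 15\right) = -54 - -12 = -54 + 12 = -42$)
$N{\left(D,P \right)} = - 2 D$
$- 77 N{\left(20,0 \right)} + R = - 77 \left(\left(-2\right) 20\right) - 42 = \left(-77\right) \left(-40\right) - 42 = 3080 - 42 = 3038$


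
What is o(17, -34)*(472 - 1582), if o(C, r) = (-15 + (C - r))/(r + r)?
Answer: 9990/17 ≈ 587.65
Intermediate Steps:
o(C, r) = (-15 + C - r)/(2*r) (o(C, r) = (-15 + C - r)/((2*r)) = (-15 + C - r)*(1/(2*r)) = (-15 + C - r)/(2*r))
o(17, -34)*(472 - 1582) = ((½)*(-15 + 17 - 1*(-34))/(-34))*(472 - 1582) = ((½)*(-1/34)*(-15 + 17 + 34))*(-1110) = ((½)*(-1/34)*36)*(-1110) = -9/17*(-1110) = 9990/17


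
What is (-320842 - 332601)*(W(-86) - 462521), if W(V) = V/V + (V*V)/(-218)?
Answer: 32945536175454/109 ≈ 3.0225e+11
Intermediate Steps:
W(V) = 1 - V²/218 (W(V) = 1 + V²*(-1/218) = 1 - V²/218)
(-320842 - 332601)*(W(-86) - 462521) = (-320842 - 332601)*((1 - 1/218*(-86)²) - 462521) = -653443*((1 - 1/218*7396) - 462521) = -653443*((1 - 3698/109) - 462521) = -653443*(-3589/109 - 462521) = -653443*(-50418378/109) = 32945536175454/109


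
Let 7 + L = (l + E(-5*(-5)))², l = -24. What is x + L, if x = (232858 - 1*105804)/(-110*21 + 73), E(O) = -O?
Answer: 5228324/2237 ≈ 2337.2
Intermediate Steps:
L = 2394 (L = -7 + (-24 - (-5)*(-5))² = -7 + (-24 - 1*25)² = -7 + (-24 - 25)² = -7 + (-49)² = -7 + 2401 = 2394)
x = -127054/2237 (x = (232858 - 105804)/(-2310 + 73) = 127054/(-2237) = 127054*(-1/2237) = -127054/2237 ≈ -56.797)
x + L = -127054/2237 + 2394 = 5228324/2237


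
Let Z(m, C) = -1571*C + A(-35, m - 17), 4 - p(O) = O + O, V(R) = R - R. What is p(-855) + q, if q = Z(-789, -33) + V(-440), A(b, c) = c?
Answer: 52751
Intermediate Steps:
V(R) = 0
p(O) = 4 - 2*O (p(O) = 4 - (O + O) = 4 - 2*O)
Z(m, C) = -17 + m - 1571*C (Z(m, C) = -1571*C + (m - 17) = -1571*C + (-17 + m) = -17 + m - 1571*C)
q = 51037 (q = (-17 - 789 - 1571*(-33)) + 0 = (-17 - 789 + 51843) + 0 = 51037 + 0 = 51037)
p(-855) + q = (4 - 2*(-855)) + 51037 = (4 + 1710) + 51037 = 1714 + 51037 = 52751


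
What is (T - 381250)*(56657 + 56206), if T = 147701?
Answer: -26359040787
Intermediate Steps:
(T - 381250)*(56657 + 56206) = (147701 - 381250)*(56657 + 56206) = -233549*112863 = -26359040787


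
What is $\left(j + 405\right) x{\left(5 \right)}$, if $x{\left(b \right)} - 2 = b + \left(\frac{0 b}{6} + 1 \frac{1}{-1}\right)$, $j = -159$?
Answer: $1476$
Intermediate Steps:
$x{\left(b \right)} = 1 + b$ ($x{\left(b \right)} = 2 + \left(b + \left(\frac{0 b}{6} + 1 \frac{1}{-1}\right)\right) = 2 + \left(b + \left(0 \cdot \frac{1}{6} + 1 \left(-1\right)\right)\right) = 2 + \left(b + \left(0 - 1\right)\right) = 2 + \left(b - 1\right) = 2 + \left(-1 + b\right) = 1 + b$)
$\left(j + 405\right) x{\left(5 \right)} = \left(-159 + 405\right) \left(1 + 5\right) = 246 \cdot 6 = 1476$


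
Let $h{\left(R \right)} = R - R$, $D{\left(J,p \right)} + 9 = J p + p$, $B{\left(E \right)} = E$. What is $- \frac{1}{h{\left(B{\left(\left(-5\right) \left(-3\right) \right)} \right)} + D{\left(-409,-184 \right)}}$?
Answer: $- \frac{1}{75063} \approx -1.3322 \cdot 10^{-5}$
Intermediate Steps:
$D{\left(J,p \right)} = -9 + p + J p$ ($D{\left(J,p \right)} = -9 + \left(J p + p\right) = -9 + \left(p + J p\right) = -9 + p + J p$)
$h{\left(R \right)} = 0$
$- \frac{1}{h{\left(B{\left(\left(-5\right) \left(-3\right) \right)} \right)} + D{\left(-409,-184 \right)}} = - \frac{1}{0 - -75063} = - \frac{1}{0 + 75063} = - \frac{1}{75063}$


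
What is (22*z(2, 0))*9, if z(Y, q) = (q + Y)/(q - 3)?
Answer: -132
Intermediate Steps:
z(Y, q) = (Y + q)/(-3 + q)
(22*z(2, 0))*9 = (22*((2 + 0)/(-3 + 0)))*9 = (22*(2/(-3)))*9 = (22*(-⅓*2))*9 = (22*(-⅔))*9 = -44/3*9 = -132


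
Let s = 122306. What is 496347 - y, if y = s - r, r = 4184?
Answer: 378225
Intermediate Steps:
y = 118122 (y = 122306 - 1*4184 = 122306 - 4184 = 118122)
496347 - y = 496347 - 1*118122 = 496347 - 118122 = 378225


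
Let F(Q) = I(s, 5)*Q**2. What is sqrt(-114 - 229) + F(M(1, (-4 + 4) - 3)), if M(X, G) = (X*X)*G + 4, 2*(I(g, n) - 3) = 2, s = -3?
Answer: 4 + 7*I*sqrt(7) ≈ 4.0 + 18.52*I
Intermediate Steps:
I(g, n) = 4 (I(g, n) = 3 + (1/2)*2 = 3 + 1 = 4)
M(X, G) = 4 + G*X**2 (M(X, G) = X**2*G + 4 = G*X**2 + 4 = 4 + G*X**2)
F(Q) = 4*Q**2
sqrt(-114 - 229) + F(M(1, (-4 + 4) - 3)) = sqrt(-114 - 229) + 4*(4 + ((-4 + 4) - 3)*1**2)**2 = sqrt(-343) + 4*(4 + (0 - 3)*1)**2 = 7*I*sqrt(7) + 4*(4 - 3*1)**2 = 7*I*sqrt(7) + 4*(4 - 3)**2 = 7*I*sqrt(7) + 4*1**2 = 7*I*sqrt(7) + 4*1 = 7*I*sqrt(7) + 4 = 4 + 7*I*sqrt(7)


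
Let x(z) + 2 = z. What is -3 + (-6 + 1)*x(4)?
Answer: -13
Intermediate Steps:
x(z) = -2 + z
-3 + (-6 + 1)*x(4) = -3 + (-6 + 1)*(-2 + 4) = -3 - 5*2 = -3 - 10 = -13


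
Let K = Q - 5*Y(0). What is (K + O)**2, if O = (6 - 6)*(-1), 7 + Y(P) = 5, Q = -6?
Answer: 16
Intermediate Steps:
Y(P) = -2 (Y(P) = -7 + 5 = -2)
O = 0 (O = 0*(-1) = 0)
K = 4 (K = -6 - 5*(-2) = -6 + 10 = 4)
(K + O)**2 = (4 + 0)**2 = 4**2 = 16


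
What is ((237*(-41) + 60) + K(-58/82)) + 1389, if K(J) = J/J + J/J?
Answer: -8266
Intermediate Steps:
K(J) = 2 (K(J) = 1 + 1 = 2)
((237*(-41) + 60) + K(-58/82)) + 1389 = ((237*(-41) + 60) + 2) + 1389 = ((-9717 + 60) + 2) + 1389 = (-9657 + 2) + 1389 = -9655 + 1389 = -8266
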